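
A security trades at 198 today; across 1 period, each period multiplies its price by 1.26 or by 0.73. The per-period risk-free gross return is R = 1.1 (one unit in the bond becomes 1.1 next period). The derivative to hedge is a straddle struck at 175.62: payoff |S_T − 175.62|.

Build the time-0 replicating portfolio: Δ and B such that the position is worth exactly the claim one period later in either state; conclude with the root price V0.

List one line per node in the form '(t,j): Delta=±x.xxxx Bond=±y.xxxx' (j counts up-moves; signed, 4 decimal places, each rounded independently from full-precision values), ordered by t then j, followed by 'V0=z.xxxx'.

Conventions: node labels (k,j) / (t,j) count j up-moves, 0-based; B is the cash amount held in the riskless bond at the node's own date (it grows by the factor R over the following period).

No-arbitrage ⇒ martingale measure with p* = (R−d)/(u−d) = 0.6981.
At maturity the claim pays: V(1,0)=31.0800, V(1,1)=73.8600
Node (0,0) S=198.0000: V=(p*·73.8600+(1−p*)·31.0800)/1.1=55.4048; Δ=(73.8600−31.0800)/(249.4800−144.5400)=0.4077; B=V−Δ·S=-25.3122
Check: Δ(0,0)·S0 + B(0,0) = 55.4048 = V0.

(0,0): Delta=0.4077 Bond=-25.3122
V0=55.4048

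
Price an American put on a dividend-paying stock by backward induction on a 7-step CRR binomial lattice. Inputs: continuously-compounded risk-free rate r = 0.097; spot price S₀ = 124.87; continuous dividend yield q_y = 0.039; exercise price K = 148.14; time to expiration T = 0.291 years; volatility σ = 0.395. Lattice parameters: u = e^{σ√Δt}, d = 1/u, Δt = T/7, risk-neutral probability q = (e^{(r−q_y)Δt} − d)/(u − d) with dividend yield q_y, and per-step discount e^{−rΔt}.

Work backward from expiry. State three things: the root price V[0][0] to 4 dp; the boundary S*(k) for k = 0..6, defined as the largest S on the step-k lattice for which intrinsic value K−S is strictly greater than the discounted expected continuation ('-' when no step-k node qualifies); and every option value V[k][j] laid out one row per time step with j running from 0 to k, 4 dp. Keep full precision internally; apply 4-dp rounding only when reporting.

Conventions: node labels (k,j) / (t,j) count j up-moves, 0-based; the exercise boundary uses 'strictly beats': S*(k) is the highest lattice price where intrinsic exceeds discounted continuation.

price = 25.5035
boundary = - - 106.2930 115.2077 106.2930 115.2077 124.8700
tree:
25.5035
33.2288 17.8256
41.8470 24.7024 10.9512
50.0718 32.9323 16.5029 5.3733
57.6603 41.8470 23.9030 9.0834 1.6298
64.6615 50.0718 32.9323 14.8809 3.2394 0.0000
71.1210 57.6603 41.8470 23.2700 6.4386 0.0000 0.0000
77.0807 64.6615 50.0718 32.9323 12.7973 0.0000 0.0000 0.0000

Δt=0.04157  u=1.08387  d=0.92262  q=0.49485  discount=0.99598
step 7 (expiry): payoffs max(K−S,0) = 77.0807 64.6615 50.0718 32.9323 12.7973 0.0000 0.0000 0.0000
step 6: (k=6,j=0): S=77.0190, K−S=71.1210, hold=70.6496 ⇒ V=71.1210 exercise | (k=6,j=1): S=90.4797, K−S=57.6603, hold=57.2107 ⇒ V=57.6603 exercise | (k=6,j=2): S=106.2930, K−S=41.8470, hold=41.4230 ⇒ V=41.8470 exercise | (k=6,j=3): S=124.8700, K−S=23.2700, hold=22.8761 ⇒ V=23.2700 exercise | (k=6,j=4): S=146.6937, K−S=1.4463, hold=6.4386 ⇒ V=6.4386 continue | (k=6,j=5): S=172.3316, K−S=0.0000, hold=0.0000 ⇒ V=0.0000 continue | (k=6,j=6): S=202.4503, K−S=0.0000, hold=0.0000 ⇒ V=0.0000 continue  boundary S*=124.8700
step 5: (k=5,j=0): S=83.4785, K−S=64.6615, hold=64.2006 ⇒ V=64.6615 exercise | (k=5,j=1): S=98.0682, K−S=50.0718, hold=49.6346 ⇒ V=50.0718 exercise | (k=5,j=2): S=115.2077, K−S=32.9323, hold=32.5228 ⇒ V=32.9323 exercise | (k=5,j=3): S=135.3427, K−S=12.7973, hold=14.8809 ⇒ V=14.8809 continue | (k=5,j=4): S=158.9967, K−S=0.0000, hold=3.2394 ⇒ V=3.2394 continue | (k=5,j=5): S=186.7848, K−S=0.0000, hold=0.0000 ⇒ V=0.0000 continue  boundary S*=115.2077
step 4: (k=4,j=0): S=90.4797, K−S=57.6603, hold=57.2107 ⇒ V=57.6603 exercise | (k=4,j=1): S=106.2930, K−S=41.8470, hold=41.4230 ⇒ V=41.8470 exercise | (k=4,j=2): S=124.8700, K−S=23.2700, hold=23.9030 ⇒ V=23.9030 continue | (k=4,j=3): S=146.6937, K−S=1.4463, hold=9.0834 ⇒ V=9.0834 continue | (k=4,j=4): S=172.3316, K−S=0.0000, hold=1.6298 ⇒ V=1.6298 continue  boundary S*=106.2930
step 3: (k=3,j=0): S=98.0682, K−S=50.0718, hold=49.6346 ⇒ V=50.0718 exercise | (k=3,j=1): S=115.2077, K−S=32.9323, hold=32.8348 ⇒ V=32.9323 exercise | (k=3,j=2): S=135.3427, K−S=12.7973, hold=16.5029 ⇒ V=16.5029 continue | (k=3,j=3): S=158.9967, K−S=0.0000, hold=5.3733 ⇒ V=5.3733 continue  boundary S*=115.2077
step 2: (k=2,j=0): S=106.2930, K−S=41.8470, hold=41.4230 ⇒ V=41.8470 exercise | (k=2,j=1): S=124.8700, K−S=23.2700, hold=24.7024 ⇒ V=24.7024 continue | (k=2,j=2): S=146.6937, K−S=1.4463, hold=10.9512 ⇒ V=10.9512 continue  boundary S*=106.2930
step 1: (k=1,j=0): S=115.2077, K−S=32.9323, hold=33.2288 ⇒ V=33.2288 continue | (k=1,j=1): S=135.3427, K−S=12.7973, hold=17.8256 ⇒ V=17.8256 continue  boundary S*=-
step 0: (k=0,j=0): S=124.8700, K−S=23.2700, hold=25.5035 ⇒ V=25.5035 continue  boundary S*=-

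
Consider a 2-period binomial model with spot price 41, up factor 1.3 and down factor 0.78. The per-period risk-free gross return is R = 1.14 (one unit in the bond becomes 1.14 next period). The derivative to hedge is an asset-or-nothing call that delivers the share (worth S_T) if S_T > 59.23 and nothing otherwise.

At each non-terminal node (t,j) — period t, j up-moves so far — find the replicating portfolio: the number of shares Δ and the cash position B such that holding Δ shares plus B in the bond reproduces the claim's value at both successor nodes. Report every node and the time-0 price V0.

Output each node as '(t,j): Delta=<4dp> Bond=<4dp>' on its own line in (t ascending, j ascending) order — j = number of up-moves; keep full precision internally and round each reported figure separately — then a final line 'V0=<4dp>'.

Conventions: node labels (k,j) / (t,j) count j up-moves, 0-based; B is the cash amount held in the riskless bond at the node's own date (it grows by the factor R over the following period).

Arbitrage-free pricing uses the up-move probability p* = (R−d)/(u−d) = 0.6923, discounting each step at R = 1.14.
Terminal payoffs: V(2,0)=0.0000, V(2,1)=0.0000, V(2,2)=69.2900
(1,0): S=31.9800. Δ = (V_up−V_dn)/(S_up−S_dn) = (0.0000−0.0000)/(41.5740−24.9444) = 0.0000. V = [p*·0.0000 + (1−p*)·0.0000]/1.14 = 0.0000. B = V − Δ·S = 0.0000.
(1,1): S=53.3000. Δ = (V_up−V_dn)/(S_up−S_dn) = (69.2900−0.0000)/(69.2900−41.5740) = 2.5000. V = [p*·69.2900 + (1−p*)·0.0000]/1.14 = 42.0789. B = V − Δ·S = -91.1711.
(0,0): S=41.0000. Δ = (V_up−V_dn)/(S_up−S_dn) = (42.0789−0.0000)/(53.3000−31.9800) = 1.9737. V = [p*·42.0789 + (1−p*)·0.0000]/1.14 = 25.5540. B = V − Δ·S = -55.3670.
Verification: the root portfolio costs Δ(0,0)·S0 + B(0,0) = 25.5540, matching V0.

(0,0): Delta=1.9737 Bond=-55.3670
(1,0): Delta=0.0000 Bond=0.0000
(1,1): Delta=2.5000 Bond=-91.1711
V0=25.5540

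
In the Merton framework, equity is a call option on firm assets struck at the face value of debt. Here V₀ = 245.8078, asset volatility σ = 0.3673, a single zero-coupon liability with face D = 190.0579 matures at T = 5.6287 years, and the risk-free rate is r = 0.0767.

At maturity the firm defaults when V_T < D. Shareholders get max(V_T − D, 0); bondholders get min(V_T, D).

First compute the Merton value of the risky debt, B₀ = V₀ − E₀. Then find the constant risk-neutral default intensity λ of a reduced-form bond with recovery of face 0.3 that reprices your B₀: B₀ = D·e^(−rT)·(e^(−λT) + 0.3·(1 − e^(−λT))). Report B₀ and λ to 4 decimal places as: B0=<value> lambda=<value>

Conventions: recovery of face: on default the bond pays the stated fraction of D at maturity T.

B0=105.8742 lambda=0.0403

Equity is a call on the firm's assets struck at D = 190.0579:
d₁ = [ln(V₀/D) + (r + σ²/2)T] / (σ√T)
   = [ln(245.8078/190.0579) + (0.0767 + 0.5·0.3673²)·5.6287] / (0.3673·√5.6287)
   = [0.257221 + 0.811403] / 0.871415 = 1.226310
d₂ = d₁ − σ√T = 1.226310 − 0.871415 = 0.354895
N(d₁) = 0.889959,  N(d₂) = 0.638666,  e^(−rT) = 0.649390
E₀ = V₀·N(d₁) − D·e^(−rT)·N(d₂)
   = 245.8078·0.889959 − 190.0579·0.649390·0.638666 = 139.933585
B₀ = V₀ − E₀ = 245.8078 − 139.933585 = 105.874215
e^(−λT) = (B₀·e^(rT)/D − 0.3)/(1 − 0.3) = (105.8742·1.539906/190.0579 − 0.3)/0.7 = 0.79689198
λ = −ln(0.79689198)/5.6287 = 0.040335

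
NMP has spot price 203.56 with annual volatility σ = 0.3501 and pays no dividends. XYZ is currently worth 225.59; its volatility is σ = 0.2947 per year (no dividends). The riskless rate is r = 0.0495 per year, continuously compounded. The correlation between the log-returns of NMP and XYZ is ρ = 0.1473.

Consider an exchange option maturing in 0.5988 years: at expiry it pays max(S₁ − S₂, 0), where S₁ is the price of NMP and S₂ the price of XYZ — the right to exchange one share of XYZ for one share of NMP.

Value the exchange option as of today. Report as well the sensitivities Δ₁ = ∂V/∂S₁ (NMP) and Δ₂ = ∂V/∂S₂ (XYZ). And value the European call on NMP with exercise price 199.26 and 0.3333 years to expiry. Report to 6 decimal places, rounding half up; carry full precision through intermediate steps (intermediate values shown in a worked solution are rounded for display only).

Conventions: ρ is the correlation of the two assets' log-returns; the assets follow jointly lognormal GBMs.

σ_eff = √(σ₁² + σ₂² − 2ρσ₁σ₂) = √(0.3501² + 0.2947² − 2·0.1473·0.3501·0.2947) = 0.423111
d₁ = (ln(S₁/S₂) + (q₂ − q₁ + σ_eff²/2)T) / (σ_eff√T) = (ln(203.56/225.59) + (0.0 − 0.0 + 0.089511)·0.5988) / 0.327412 = -0.150144
d₂ = d₁ − σ_eff√T = -0.150144 − 0.327412 = -0.477556
N(d₁) = 0.440326,  N(d₂) = 0.316483
V = S₁·e^{−q₁T}·N(d₁) − S₂·e^{−q₂T}·N(d₂) = 89.632679 − 71.395412 = 18.237267
Δ₁ = e^{−q₁T}·N(d₁) = 0.440326;  Δ₂ = −e^{−q₂T}·N(d₂) = -0.316483
[vanilla: NMP call K=199.26]
σ√T = 0.3501·√0.3333 = 0.202120
d₁ = (ln(S/K) + (r+σ²/2)T) / (σ√T) = (ln(203.56/199.26) + (0.0495+0.3501²/2)·0.3333) / 0.202120 = (0.021350 + 0.036925) / 0.202120 = 0.288318
d₂ = d₁ − σ√T = 0.288318 − 0.202120 = 0.086198
e^{−rT} = 0.983637
N(d₁) = 0.613448,  N(d₂) = 0.534345
price = S·N(d₁) − K·e^{−rT}·N(d₂) = 124.873559 − 104.731452 = 20.142107

exchange price = 18.237267
Δ1 = 0.440326
Δ2 = -0.316483
price(NMP call K=199.26) = 20.142107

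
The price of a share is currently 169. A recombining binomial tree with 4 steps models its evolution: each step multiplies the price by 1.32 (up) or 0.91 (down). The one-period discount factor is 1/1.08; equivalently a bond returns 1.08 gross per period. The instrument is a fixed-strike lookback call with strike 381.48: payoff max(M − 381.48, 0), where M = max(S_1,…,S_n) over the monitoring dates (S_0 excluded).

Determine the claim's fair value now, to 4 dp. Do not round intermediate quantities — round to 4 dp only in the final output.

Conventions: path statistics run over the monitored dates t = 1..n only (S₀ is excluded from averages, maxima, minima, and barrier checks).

Under the martingale measure an up-move has probability p* = 0.4146; value the claim as the probability-weighted average of per-path payoffs, discounted 4 periods at R = 1.08.
Enumerate all 2^4 = 16 price paths (U = up ×1.32, D = down ×0.91); each path with k up-moves has probability p*^k·(1−p*)^(4−k).
DDDD: M=153.7900, payoff=0.0000, prob=0.117411
UDDD: M=223.0800, payoff=0.0000, prob=0.083166
DUDD: M=203.0028, payoff=0.0000, prob=0.083166
UUDD: M=294.4656, payoff=0.0000, prob=0.058909
DDUD: M=184.7325, payoff=0.0000, prob=0.083166
UDUD: M=267.9637, payoff=0.0000, prob=0.058909
DUUD: M=267.9637, payoff=0.0000, prob=0.058909
UUUD: M=388.6946, payoff=7.2146, prob=0.041728
DDDU: M=168.1066, payoff=0.0000, prob=0.083166
UDDU: M=243.8470, payoff=0.0000, prob=0.058909
DUDU: M=243.8470, payoff=0.0000, prob=0.058909
UUDU: M=353.7121, payoff=0.0000, prob=0.041728
DDUU: M=243.8470, payoff=0.0000, prob=0.058909
UDUU: M=353.7121, payoff=0.0000, prob=0.041728
DUUU: M=353.7121, payoff=0.0000, prob=0.041728
UUUU: M=513.0769, payoff=131.5969, prob=0.029557
Price = Σ prob·payoff / R^4 = 4.190655 / 1.360489 = 3.0803

price = 3.0803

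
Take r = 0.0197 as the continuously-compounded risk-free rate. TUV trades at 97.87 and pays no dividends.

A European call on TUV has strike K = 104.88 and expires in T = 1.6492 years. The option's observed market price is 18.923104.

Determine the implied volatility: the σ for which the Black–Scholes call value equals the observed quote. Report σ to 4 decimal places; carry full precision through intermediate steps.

sigma = 0.4100

At σ = 0.4100 the Black–Scholes value reproduces the quote:
σ√T = 0.41·√1.6492 = 0.526527
d₁ = (ln(S/K) + (r+σ²/2)T) / (σ√T) = (ln(97.87/104.88) + (0.0197+0.41²/2)·1.6492) / 0.526527 = (-0.069177 + 0.171104) / 0.526527 = 0.193585
d₂ = d₁ − σ√T = 0.193585 − 0.526527 = -0.332942
e^{−rT} = 0.968033
N(d₁) = 0.576750,  N(d₂) = 0.369589
V = S·N(d₁) − K·e^{−rT}·N(d₂) = 56.446483 − 37.523380 = 18.923104 (matching the quote); vega is positive throughout, so no other σ reproduces this price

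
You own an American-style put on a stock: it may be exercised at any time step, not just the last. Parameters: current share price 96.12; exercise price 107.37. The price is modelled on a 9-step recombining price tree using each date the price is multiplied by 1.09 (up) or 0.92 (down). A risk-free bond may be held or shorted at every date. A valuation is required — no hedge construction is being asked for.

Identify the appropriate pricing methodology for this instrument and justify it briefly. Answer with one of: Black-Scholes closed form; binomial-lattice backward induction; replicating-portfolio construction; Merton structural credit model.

framework: binomial-lattice backward induction

Key observation: early exercise of the strike-107.37 put must be checked at each of the 9 dates (spot 96.12), which forces a node-by-node comparison of intrinsic and continuation value backward from expiry.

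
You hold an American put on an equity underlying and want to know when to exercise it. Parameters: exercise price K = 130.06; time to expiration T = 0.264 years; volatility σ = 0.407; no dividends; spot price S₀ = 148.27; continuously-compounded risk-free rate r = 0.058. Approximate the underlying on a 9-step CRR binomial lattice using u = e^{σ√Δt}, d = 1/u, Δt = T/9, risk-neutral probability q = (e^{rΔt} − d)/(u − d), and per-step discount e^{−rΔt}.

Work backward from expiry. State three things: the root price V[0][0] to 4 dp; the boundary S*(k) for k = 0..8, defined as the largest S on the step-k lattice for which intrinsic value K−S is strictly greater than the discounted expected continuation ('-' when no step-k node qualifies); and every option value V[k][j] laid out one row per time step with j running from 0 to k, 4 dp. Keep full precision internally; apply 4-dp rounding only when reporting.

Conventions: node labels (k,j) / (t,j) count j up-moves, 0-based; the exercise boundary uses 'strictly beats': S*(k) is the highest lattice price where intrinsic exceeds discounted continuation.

Δt=0.02933  u=1.07219  d=0.93267  q=0.49478  discount=0.99830
step 9 (expiry): payoffs max(K−S,0) = 50.8840 39.0393 25.4226 9.7689 0.0000 0.0000 0.0000 0.0000 0.0000 0.0000
step 8: (k=8,j=0): S=84.8921, K−S=45.1679, hold=44.9469 ⇒ V=45.1679 exercise | (k=8,j=1): S=97.5919, K−S=32.4681, hold=32.2470 ⇒ V=32.4681 exercise | (k=8,j=2): S=112.1916, K−S=17.8684, hold=17.6474 ⇒ V=17.8684 exercise | (k=8,j=3): S=128.9754, K−S=1.0846, hold=4.9270 ⇒ V=4.9270 continue | (k=8,j=4): S=148.2700, K−S=0.0000, hold=0.0000 ⇒ V=0.0000 continue | (k=8,j=5): S=170.4511, K−S=0.0000, hold=0.0000 ⇒ V=0.0000 continue | (k=8,j=6): S=195.9505, K−S=0.0000, hold=0.0000 ⇒ V=0.0000 continue | (k=8,j=7): S=225.2646, K−S=0.0000, hold=0.0000 ⇒ V=0.0000 continue | (k=8,j=8): S=258.9641, K−S=0.0000, hold=0.0000 ⇒ V=0.0000 continue  boundary S*=112.1916
step 7: (k=7,j=0): S=91.0207, K−S=39.0393, hold=38.8182 ⇒ V=39.0393 exercise | (k=7,j=1): S=104.6374, K−S=25.4226, hold=25.2015 ⇒ V=25.4226 exercise | (k=7,j=2): S=120.2911, K−S=9.7689, hold=11.4457 ⇒ V=11.4457 continue | (k=7,j=3): S=138.2866, K−S=0.0000, hold=2.4850 ⇒ V=2.4850 continue | (k=7,j=4): S=158.9742, K−S=0.0000, hold=0.0000 ⇒ V=0.0000 continue | (k=7,j=5): S=182.7566, K−S=0.0000, hold=0.0000 ⇒ V=0.0000 continue | (k=7,j=6): S=210.0969, K−S=0.0000, hold=0.0000 ⇒ V=0.0000 continue | (k=7,j=7): S=241.5273, K−S=0.0000, hold=0.0000 ⇒ V=0.0000 continue  boundary S*=104.6374
step 6: (k=6,j=0): S=97.5919, K−S=32.4681, hold=32.2470 ⇒ V=32.4681 exercise | (k=6,j=1): S=112.1916, K−S=17.8684, hold=18.4756 ⇒ V=18.4756 continue | (k=6,j=2): S=128.9754, K−S=1.0846, hold=7.0002 ⇒ V=7.0002 continue | (k=6,j=3): S=148.2700, K−S=0.0000, hold=1.2533 ⇒ V=1.2533 continue | (k=6,j=4): S=170.4511, K−S=0.0000, hold=0.0000 ⇒ V=0.0000 continue | (k=6,j=5): S=195.9505, K−S=0.0000, hold=0.0000 ⇒ V=0.0000 continue | (k=6,j=6): S=225.2646, K−S=0.0000, hold=0.0000 ⇒ V=0.0000 continue  boundary S*=97.5919
step 5: (k=5,j=0): S=104.6374, K−S=25.4226, hold=25.5014 ⇒ V=25.5014 continue | (k=5,j=1): S=120.2911, K−S=9.7689, hold=12.7760 ⇒ V=12.7760 continue | (k=5,j=2): S=138.2866, K−S=0.0000, hold=4.1497 ⇒ V=4.1497 continue | (k=5,j=3): S=158.9742, K−S=0.0000, hold=0.6321 ⇒ V=0.6321 continue | (k=5,j=4): S=182.7566, K−S=0.0000, hold=0.0000 ⇒ V=0.0000 continue | (k=5,j=5): S=210.0969, K−S=0.0000, hold=0.0000 ⇒ V=0.0000 continue  boundary S*=-
step 4: (k=4,j=0): S=112.1916, K−S=17.8684, hold=19.1724 ⇒ V=19.1724 continue | (k=4,j=1): S=128.9754, K−S=1.0846, hold=8.4933 ⇒ V=8.4933 continue | (k=4,j=2): S=148.2700, K−S=0.0000, hold=2.4051 ⇒ V=2.4051 continue | (k=4,j=3): S=170.4511, K−S=0.0000, hold=0.3188 ⇒ V=0.3188 continue | (k=4,j=4): S=195.9505, K−S=0.0000, hold=0.0000 ⇒ V=0.0000 continue  boundary S*=-
step 3: (k=3,j=0): S=120.2911, K−S=9.7689, hold=13.8650 ⇒ V=13.8650 continue | (k=3,j=1): S=138.2866, K−S=0.0000, hold=5.4717 ⇒ V=5.4717 continue | (k=3,j=2): S=158.9742, K−S=0.0000, hold=1.3705 ⇒ V=1.3705 continue | (k=3,j=3): S=182.7566, K−S=0.0000, hold=0.1608 ⇒ V=0.1608 continue  boundary S*=-
step 2: (k=2,j=0): S=128.9754, K−S=1.0846, hold=9.6956 ⇒ V=9.6956 continue | (k=2,j=1): S=148.2700, K−S=0.0000, hold=3.4366 ⇒ V=3.4366 continue | (k=2,j=2): S=170.4511, K−S=0.0000, hold=0.7707 ⇒ V=0.7707 continue  boundary S*=-
step 1: (k=1,j=0): S=138.2866, K−S=0.0000, hold=6.5875 ⇒ V=6.5875 continue | (k=1,j=1): S=158.9742, K−S=0.0000, hold=2.1140 ⇒ V=2.1140 continue  boundary S*=-
step 0: (k=0,j=0): S=148.2700, K−S=0.0000, hold=4.3666 ⇒ V=4.3666 continue  boundary S*=-

price = 4.3666
boundary = - - - - - - 97.5919 104.6374 112.1916
tree:
4.3666
6.5875 2.1140
9.6956 3.4366 0.7707
13.8650 5.4717 1.3705 0.1608
19.1724 8.4933 2.4051 0.3188 0.0000
25.5014 12.7760 4.1497 0.6321 0.0000 0.0000
32.4681 18.4756 7.0002 1.2533 0.0000 0.0000 0.0000
39.0393 25.4226 11.4457 2.4850 0.0000 0.0000 0.0000 0.0000
45.1679 32.4681 17.8684 4.9270 0.0000 0.0000 0.0000 0.0000 0.0000
50.8840 39.0393 25.4226 9.7689 0.0000 0.0000 0.0000 0.0000 0.0000 0.0000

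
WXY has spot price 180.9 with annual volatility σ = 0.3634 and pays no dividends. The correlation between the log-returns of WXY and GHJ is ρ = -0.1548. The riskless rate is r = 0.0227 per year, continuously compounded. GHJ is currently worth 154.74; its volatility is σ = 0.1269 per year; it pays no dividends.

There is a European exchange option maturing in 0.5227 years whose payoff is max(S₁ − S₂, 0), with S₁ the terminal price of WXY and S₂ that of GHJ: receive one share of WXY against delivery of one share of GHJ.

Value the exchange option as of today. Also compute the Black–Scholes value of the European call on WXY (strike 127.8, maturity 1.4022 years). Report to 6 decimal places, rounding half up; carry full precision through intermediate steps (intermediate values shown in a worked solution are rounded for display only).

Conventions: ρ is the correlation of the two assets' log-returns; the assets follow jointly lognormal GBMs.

σ_eff = √(σ₁² + σ₂² − 2ρσ₁σ₂) = √(0.3634² + 0.1269² − 2·-0.1548·0.3634·0.1269) = 0.403039
d₁ = (ln(S₁/S₂) + (q₂ − q₁ + σ_eff²/2)T) / (σ_eff√T) = (ln(180.9/154.74) + (0.0 − 0.0 + 0.081220)·0.5227) / 0.291389 = 0.681741
d₂ = d₁ − σ_eff√T = 0.681741 − 0.291389 = 0.390352
N(d₁) = 0.752299,  N(d₂) = 0.651862
V = S₁·e^{−q₁T}·N(d₁) − S₂·e^{−q₂T}·N(d₂) = 136.090818 − 100.869089 = 35.221729
[vanilla: WXY call K=127.8]
σ√T = 0.3634·√1.4022 = 0.430318
d₁ = (ln(S/K) + (r+σ²/2)T) / (σ√T) = (ln(180.9/127.8) + (0.0227+0.3634²/2)·1.4022) / 0.430318 = (0.347478 + 0.124417) / 0.430318 = 1.096618
d₂ = d₁ − σ√T = 1.096618 − 0.430318 = 0.666299
e^{−rT} = 0.968671
N(d₁) = 0.863596,  N(d₂) = 0.747390
price = S·N(d₁) − K·e^{−rT}·N(d₂) = 156.224466 − 92.524047 = 63.700419

exchange price = 35.221729
price(WXY call K=127.8) = 63.700419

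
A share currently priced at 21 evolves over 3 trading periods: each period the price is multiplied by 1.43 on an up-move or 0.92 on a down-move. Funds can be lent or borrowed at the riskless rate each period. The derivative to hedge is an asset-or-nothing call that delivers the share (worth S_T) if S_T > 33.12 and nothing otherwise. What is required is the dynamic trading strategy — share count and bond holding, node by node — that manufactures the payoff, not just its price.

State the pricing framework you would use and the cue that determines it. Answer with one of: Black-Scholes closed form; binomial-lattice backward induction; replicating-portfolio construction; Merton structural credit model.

Key observation: the mandate to exhibit the hedge at every date and state singles out the replicating-portfolio construction on the 3-period tree with factors 1.43 and 0.92 from 21.

framework: replicating-portfolio construction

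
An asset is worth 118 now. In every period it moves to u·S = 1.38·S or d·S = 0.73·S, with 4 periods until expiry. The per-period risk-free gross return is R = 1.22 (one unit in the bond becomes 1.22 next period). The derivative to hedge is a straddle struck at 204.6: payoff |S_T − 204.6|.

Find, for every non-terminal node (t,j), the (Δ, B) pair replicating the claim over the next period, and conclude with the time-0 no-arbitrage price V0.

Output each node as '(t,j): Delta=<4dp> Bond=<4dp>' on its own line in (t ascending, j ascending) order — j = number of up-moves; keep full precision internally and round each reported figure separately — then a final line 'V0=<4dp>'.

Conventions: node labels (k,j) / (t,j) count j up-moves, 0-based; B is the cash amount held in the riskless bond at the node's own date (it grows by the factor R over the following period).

(0,0): Delta=0.3713 Bond=3.9575
(1,0): Delta=-0.7029 Bond=97.3629
(1,1): Delta=0.5569 Bond=-25.3873
(2,0): Delta=-1.0000 Bond=137.4630
(2,1): Delta=-0.6516 Bond=112.6830
(2,2): Delta=0.7656 Bond=-77.8804
(3,0): Delta=-1.0000 Bond=167.7049
(3,1): Delta=-1.0000 Bond=167.7049
(3,2): Delta=-0.5914 Bond=127.6016
(3,3): Delta=1.0000 Bond=-167.7049
V0=47.7715

No-arbitrage ⇒ martingale measure with p* = (R−d)/(u−d) = 0.7538.
Payoffs at expiry: V(4,0)=171.0901, V(4,1)=141.2525, V(4,2)=84.8471, V(4,3)=21.7821, V(4,4)=223.3552
(3,0): S=45.9040. Δ = (V_up−V_dn)/(S_up−S_dn) = (141.2525−171.0901)/(63.3475−33.5099) = -1.0000. V = [p*·141.2525 + (1−p*)·171.0901]/1.22 = 121.8009. B = V − Δ·S = 167.7049.
(3,1): S=86.7774. Δ = (V_up−V_dn)/(S_up−S_dn) = (84.8471−141.2525)/(119.7529−63.3475) = -1.0000. V = [p*·84.8471 + (1−p*)·141.2525]/1.22 = 80.9275. B = V − Δ·S = 167.7049.
(3,2): S=164.0450. Δ = (V_up−V_dn)/(S_up−S_dn) = (21.7821−84.8471)/(226.3821−119.7529) = -0.5914. V = [p*·21.7821 + (1−p*)·84.8471]/1.22 = 30.5785. B = V − Δ·S = 127.6016.
(3,3): S=310.1125. Δ = (V_up−V_dn)/(S_up−S_dn) = (223.3552−21.7821)/(427.9552−226.3821) = 1.0000. V = [p*·223.3552 + (1−p*)·21.7821]/1.22 = 142.4076. B = V − Δ·S = -167.7049.
(2,0): S=62.8822. Δ = (V_up−V_dn)/(S_up−S_dn) = (80.9275−121.8009)/(86.7774−45.9040) = -1.0000. V = [p*·80.9275 + (1−p*)·121.8009]/1.22 = 74.5808. B = V − Δ·S = 137.4630.
(2,1): S=118.8732. Δ = (V_up−V_dn)/(S_up−S_dn) = (30.5785−80.9275)/(164.0450−86.7774) = -0.6516. V = [p*·30.5785 + (1−p*)·80.9275]/1.22 = 35.2231. B = V − Δ·S = 112.6830.
(2,2): S=224.7192. Δ = (V_up−V_dn)/(S_up−S_dn) = (142.4076−30.5785)/(310.1125−164.0450) = 0.7656. V = [p*·142.4076 + (1−p*)·30.5785]/1.22 = 94.1643. B = V − Δ·S = -77.8804.
(1,0): S=86.1400. Δ = (V_up−V_dn)/(S_up−S_dn) = (35.2231−74.5808)/(118.8732−62.8822) = -0.7029. V = [p*·35.2231 + (1−p*)·74.5808]/1.22 = 36.8124. B = V − Δ·S = 97.3629.
(1,1): S=162.8400. Δ = (V_up−V_dn)/(S_up−S_dn) = (94.1643−35.2231)/(224.7192−118.8732) = 0.5569. V = [p*·94.1643 + (1−p*)·35.2231]/1.22 = 65.2915. B = V − Δ·S = -25.3873.
(0,0): S=118.0000. Δ = (V_up−V_dn)/(S_up−S_dn) = (65.2915−36.8124)/(162.8400−86.1400) = 0.3713. V = [p*·65.2915 + (1−p*)·36.8124]/1.22 = 47.7715. B = V − Δ·S = 3.9575.
Verification: the root portfolio costs Δ(0,0)·S0 + B(0,0) = 47.7715, matching V0.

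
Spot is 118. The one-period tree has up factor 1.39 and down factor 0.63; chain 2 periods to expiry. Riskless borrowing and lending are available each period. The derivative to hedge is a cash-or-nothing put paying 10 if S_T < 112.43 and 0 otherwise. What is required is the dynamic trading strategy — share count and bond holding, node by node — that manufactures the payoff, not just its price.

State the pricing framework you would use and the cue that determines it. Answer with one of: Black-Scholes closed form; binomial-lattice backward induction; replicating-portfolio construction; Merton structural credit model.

Key observation: the task asks for the hedge itself — share and bond holdings at every node of the 2-period tree on spot 118 with factors 1.39/0.63 — which is exactly what the replicating-portfolio construction produces.

framework: replicating-portfolio construction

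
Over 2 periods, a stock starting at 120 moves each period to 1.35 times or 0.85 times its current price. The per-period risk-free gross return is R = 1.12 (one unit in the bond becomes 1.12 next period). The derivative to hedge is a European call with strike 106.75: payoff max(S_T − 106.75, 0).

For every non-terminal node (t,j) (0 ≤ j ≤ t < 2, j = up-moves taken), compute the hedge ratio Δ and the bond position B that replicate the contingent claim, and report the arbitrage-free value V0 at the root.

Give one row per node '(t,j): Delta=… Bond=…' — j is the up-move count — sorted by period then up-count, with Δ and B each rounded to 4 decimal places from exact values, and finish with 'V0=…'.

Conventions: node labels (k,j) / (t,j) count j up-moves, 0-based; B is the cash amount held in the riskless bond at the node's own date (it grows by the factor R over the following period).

No-arbitrage ⇒ martingale measure with p* = (R−d)/(u−d) = 0.5400.
Terminal payoffs: V(2,0)=0.0000, V(2,1)=30.9500, V(2,2)=111.9500
Node (1,0) S=102.0000: V=(p*·30.9500+(1−p*)·0.0000)/1.12=14.9223; Δ=(30.9500−0.0000)/(137.7000−86.7000)=0.6069; B=V−Δ·S=-46.9777
Node (1,1) S=162.0000: V=(p*·111.9500+(1−p*)·30.9500)/1.12=66.6875; Δ=(111.9500−30.9500)/(218.7000−137.7000)=1.0000; B=V−Δ·S=-95.3125
Node (0,0) S=120.0000: V=(p*·66.6875+(1−p*)·14.9223)/1.12=38.2817; Δ=(66.6875−14.9223)/(162.0000−102.0000)=0.8628; B=V−Δ·S=-65.2486
Verification: the root portfolio costs Δ(0,0)·S0 + B(0,0) = 38.2817, matching V0.

(0,0): Delta=0.8628 Bond=-65.2486
(1,0): Delta=0.6069 Bond=-46.9777
(1,1): Delta=1.0000 Bond=-95.3125
V0=38.2817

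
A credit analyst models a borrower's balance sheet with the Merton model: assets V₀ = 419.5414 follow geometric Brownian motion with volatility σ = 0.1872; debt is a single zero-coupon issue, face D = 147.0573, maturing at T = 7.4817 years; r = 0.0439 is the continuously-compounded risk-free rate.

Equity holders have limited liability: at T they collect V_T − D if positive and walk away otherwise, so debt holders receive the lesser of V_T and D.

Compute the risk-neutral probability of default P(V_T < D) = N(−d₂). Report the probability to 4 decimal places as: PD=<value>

Equity is a call on the firm's assets struck at D = 147.0573:
d₁ = [ln(V₀/D) + (r + σ²/2)T] / (σ√T)
   = [ln(419.5414/147.0573) + (0.0439 + 0.5·0.1872²)·7.4817] / (0.1872·√7.4817)
   = [1.048340 + 0.459540] / 0.512042 = 2.944834
d₂ = d₁ − σ√T = 2.944834 − 0.512042 = 2.432792
risk-neutral PD = N(−d₂) = N(-2.432792) = 0.007491

PD=0.0075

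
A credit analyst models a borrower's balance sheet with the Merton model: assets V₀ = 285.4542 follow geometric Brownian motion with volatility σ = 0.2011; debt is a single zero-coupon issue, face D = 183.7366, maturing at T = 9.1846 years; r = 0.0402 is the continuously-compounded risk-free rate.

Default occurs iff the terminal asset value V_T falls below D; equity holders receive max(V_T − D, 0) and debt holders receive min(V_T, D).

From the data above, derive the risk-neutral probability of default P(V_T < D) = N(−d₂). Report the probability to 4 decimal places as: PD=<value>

PD=0.1529

Apply the equity-as-call identities (strike 183.7366, horizon 9.1846 years):
d₁ = [ln(V₀/D) + (r + σ²/2)T] / (σ√T)
   = [ln(285.4542/183.7366) + (0.0402 + 0.5·0.2011²)·9.1846] / (0.2011·√9.1846)
   = [0.440578 + 0.554939] / 0.609456 = 1.633453
d₂ = d₁ − σ√T = 1.633453 − 0.609456 = 1.023997
risk-neutral PD = N(−d₂) = N(-1.023997) = 0.152918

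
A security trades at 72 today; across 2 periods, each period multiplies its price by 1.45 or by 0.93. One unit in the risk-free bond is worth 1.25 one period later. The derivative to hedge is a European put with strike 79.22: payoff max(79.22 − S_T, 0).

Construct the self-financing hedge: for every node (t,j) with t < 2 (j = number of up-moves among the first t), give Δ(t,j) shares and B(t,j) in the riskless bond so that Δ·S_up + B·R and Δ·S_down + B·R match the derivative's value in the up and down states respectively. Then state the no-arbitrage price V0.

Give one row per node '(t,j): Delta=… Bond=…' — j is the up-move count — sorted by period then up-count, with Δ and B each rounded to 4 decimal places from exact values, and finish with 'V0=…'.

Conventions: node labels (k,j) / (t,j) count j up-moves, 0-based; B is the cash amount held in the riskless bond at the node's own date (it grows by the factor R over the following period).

No-arbitrage ⇒ martingale measure with p* = (R−d)/(u−d) = 0.6154.
Expiry values: V(2,0)=16.9472, V(2,1)=0.0000, V(2,2)=0.0000
(1,0): S=66.9600. Δ = (V_up−V_dn)/(S_up−S_dn) = (0.0000−16.9472)/(97.0920−62.2728) = -0.4867. V = [p*·0.0000 + (1−p*)·16.9472]/1.25 = 5.2145. B = V − Δ·S = 37.8053.
(1,1): S=104.4000. Δ = (V_up−V_dn)/(S_up−S_dn) = (0.0000−0.0000)/(151.3800−97.0920) = 0.0000. V = [p*·0.0000 + (1−p*)·0.0000]/1.25 = 0.0000. B = V − Δ·S = 0.0000.
(0,0): S=72.0000. Δ = (V_up−V_dn)/(S_up−S_dn) = (0.0000−5.2145)/(104.4000−66.9600) = -0.1393. V = [p*·0.0000 + (1−p*)·5.2145]/1.25 = 1.6045. B = V − Δ·S = 11.6324.
Verification: the root portfolio costs Δ(0,0)·S0 + B(0,0) = 1.6045, matching V0.

(0,0): Delta=-0.1393 Bond=11.6324
(1,0): Delta=-0.4867 Bond=37.8053
(1,1): Delta=0.0000 Bond=0.0000
V0=1.6045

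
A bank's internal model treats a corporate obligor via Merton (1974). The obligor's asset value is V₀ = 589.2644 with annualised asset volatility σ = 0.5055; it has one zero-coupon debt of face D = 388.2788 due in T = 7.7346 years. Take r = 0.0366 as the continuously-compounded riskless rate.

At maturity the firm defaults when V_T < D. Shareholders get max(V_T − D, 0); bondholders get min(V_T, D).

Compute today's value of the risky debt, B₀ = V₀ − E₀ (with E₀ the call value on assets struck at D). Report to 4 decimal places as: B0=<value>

B0=190.2249

Apply the equity-as-call identities (strike 388.2788, horizon 7.7346 years):
d₁ = [ln(V₀/D) + (r + σ²/2)T] / (σ√T)
   = [ln(589.2644/388.2788) + (0.0366 + 0.5·0.5055²)·7.7346] / (0.5055·√7.7346)
   = [0.417151 + 1.271298] / 1.405854 = 1.201014
d₂ = d₁ − σ√T = 1.201014 − 1.405854 = -0.204840
N(d₁) = 0.885127,  N(d₂) = 0.418849,  e^(−rT) = 0.753455
E₀ = V₀·N(d₁) − D·e^(−rT)·N(d₂)
   = 589.2644·0.885127 − 388.2788·0.753455·0.418849 = 399.039495
B₀ = V₀ − E₀ = 589.2644 − 399.039495 = 190.224905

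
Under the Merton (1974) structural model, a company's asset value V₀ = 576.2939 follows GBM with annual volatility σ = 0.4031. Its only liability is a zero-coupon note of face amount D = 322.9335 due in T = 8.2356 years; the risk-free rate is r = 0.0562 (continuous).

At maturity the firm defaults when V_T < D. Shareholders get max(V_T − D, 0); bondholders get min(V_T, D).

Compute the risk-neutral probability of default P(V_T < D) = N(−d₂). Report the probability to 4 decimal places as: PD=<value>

Apply the equity-as-call identities (strike 322.9335, horizon 8.2356 years):
d₁ = [ln(V₀/D) + (r + σ²/2)T] / (σ√T)
   = [ln(576.2939/322.9335) + (0.0562 + 0.5·0.4031²)·8.2356] / (0.4031·√8.2356)
   = [0.579171 + 1.131940] / 1.156806 = 1.479170
d₂ = d₁ − σ√T = 1.479170 − 1.156806 = 0.322364
risk-neutral PD = N(−d₂) = N(-0.322364) = 0.373589

PD=0.3736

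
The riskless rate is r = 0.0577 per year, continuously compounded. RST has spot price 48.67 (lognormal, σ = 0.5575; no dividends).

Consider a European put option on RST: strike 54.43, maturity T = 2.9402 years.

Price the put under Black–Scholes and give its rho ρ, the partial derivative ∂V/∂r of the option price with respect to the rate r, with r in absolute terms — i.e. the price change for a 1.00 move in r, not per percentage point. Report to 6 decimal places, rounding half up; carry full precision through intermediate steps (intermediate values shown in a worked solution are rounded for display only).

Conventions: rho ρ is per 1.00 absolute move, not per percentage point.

σ√T = 0.5575·√2.9402 = 0.955946
d₁ = (ln(S/K) + (r+σ²/2)T) / (σ√T) = (ln(48.67/54.43) + (0.0577+0.5575²/2)·2.9402) / 0.955946 = (-0.111853 + 0.626566) / 0.955946 = 0.538433
d₂ = d₁ − σ√T = 0.538433 − 0.955946 = -0.417513
e^{−rT} = 0.843961
N(−d₁) = 0.295139,  N(−d₂) = 0.661848
Put price V = K·e^{−rT}·N(−d₂) − S·N(−d₁) = 30.403171 − 14.364413 = 16.038758
ρ = −K·T·e^{−rT}·N(−d₂) = -89.391402

price = 16.038758
ρ = -89.391402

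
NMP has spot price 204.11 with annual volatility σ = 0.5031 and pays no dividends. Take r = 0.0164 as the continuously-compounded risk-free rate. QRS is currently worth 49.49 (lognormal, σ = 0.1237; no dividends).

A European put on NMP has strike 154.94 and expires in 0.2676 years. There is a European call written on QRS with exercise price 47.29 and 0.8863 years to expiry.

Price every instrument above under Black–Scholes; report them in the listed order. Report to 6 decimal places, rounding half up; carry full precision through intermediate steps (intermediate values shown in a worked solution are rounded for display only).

price(NMP put K=154.94) = 3.304520
price(QRS call K=47.29) = 3.961607

[NMP put K=154.94]
σ√T = 0.5031·√0.2676 = 0.260254
d₁ = (ln(S/K) + (r+σ²/2)T) / (σ√T) = (ln(204.11/154.94) + (0.0164+0.5031²/2)·0.2676) / 0.260254 = (0.275621 + 0.038255) / 0.260254 = 1.206037
d₂ = d₁ − σ√T = 1.206037 − 0.260254 = 0.945783
e^{−rT} = 0.995621
N(−d₁) = 0.113902,  N(−d₂) = 0.172130
price = K·e^{−rT}·N(−d₂) − S·N(−d₁) = 26.552993 − 23.248473 = 3.304520
[QRS call K=47.29]
σ√T = 0.1237·√0.8863 = 0.116456
d₁ = (ln(S/K) + (r+σ²/2)T) / (σ√T) = (ln(49.49/47.29) + (0.0164+0.1237²/2)·0.8863) / 0.116456 = (0.045472 + 0.021316) / 0.116456 = 0.573507
d₂ = d₁ − σ√T = 0.573507 − 0.116456 = 0.457051
e^{−rT} = 0.985570
N(d₁) = 0.716849,  N(d₂) = 0.676183
price = S·N(d₁) − K·e^{−rT}·N(d₂) = 35.476868 − 31.515261 = 3.961607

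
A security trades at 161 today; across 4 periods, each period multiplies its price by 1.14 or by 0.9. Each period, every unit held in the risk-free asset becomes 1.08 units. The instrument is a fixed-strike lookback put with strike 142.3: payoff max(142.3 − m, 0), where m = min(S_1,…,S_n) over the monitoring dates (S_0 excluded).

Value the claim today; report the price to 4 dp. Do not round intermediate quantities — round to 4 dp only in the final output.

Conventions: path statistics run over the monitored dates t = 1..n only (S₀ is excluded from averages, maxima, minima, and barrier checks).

price = 0.8761

No-arbitrage gives p* = (R−d)/(u−d) = 0.7500: enumerate every path, weight its payoff by its p*-probability, and discount by R^4.
Enumerate all 2^4 = 16 price paths (U = up ×1.14, D = down ×0.9); each path with k up-moves has probability p*^k·(1−p*)^(4−k).
DDDD: m=105.6321, payoff=36.6679, prob=0.003906
UDDD: m=133.8007, payoff=8.4993, prob=0.011719
DUDD: m=133.8007, payoff=8.4993, prob=0.011719
UUDD: m=169.4808, payoff=0.0000, prob=0.035156
DDUD: m=130.4100, payoff=11.8900, prob=0.011719
UDUD: m=165.1860, payoff=0.0000, prob=0.035156
DUUD: m=144.9000, payoff=0.0000, prob=0.035156
UUUD: m=183.5400, payoff=0.0000, prob=0.105469
DDDU: m=117.3690, payoff=24.9310, prob=0.011719
UDDU: m=148.6674, payoff=0.0000, prob=0.035156
DUDU: m=144.9000, payoff=0.0000, prob=0.035156
UUDU: m=183.5400, payoff=0.0000, prob=0.105469
DDUU: m=130.4100, payoff=11.8900, prob=0.035156
UDUU: m=165.1860, payoff=0.0000, prob=0.105469
DUUU: m=144.9000, payoff=0.0000, prob=0.105469
UUUU: m=183.5400, payoff=0.0000, prob=0.316406
Price = Σ prob·payoff / R^4 = 1.191941 / 1.360489 = 0.8761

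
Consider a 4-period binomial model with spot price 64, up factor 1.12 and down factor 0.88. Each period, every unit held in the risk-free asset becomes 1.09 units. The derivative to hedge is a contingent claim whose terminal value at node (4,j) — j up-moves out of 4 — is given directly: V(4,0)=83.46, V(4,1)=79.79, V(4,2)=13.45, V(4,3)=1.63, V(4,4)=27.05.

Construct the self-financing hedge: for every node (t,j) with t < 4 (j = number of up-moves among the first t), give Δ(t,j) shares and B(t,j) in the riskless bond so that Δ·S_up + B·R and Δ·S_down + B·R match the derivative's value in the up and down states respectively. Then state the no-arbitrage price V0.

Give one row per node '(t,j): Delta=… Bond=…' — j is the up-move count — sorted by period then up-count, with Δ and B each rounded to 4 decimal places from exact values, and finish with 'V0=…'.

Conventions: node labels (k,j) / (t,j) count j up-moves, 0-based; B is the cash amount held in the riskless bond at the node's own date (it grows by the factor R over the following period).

(0,0): Delta=0.5484 Bond=-22.3901
(1,0): Delta=-1.4707 Bond=89.3095
(1,1): Delta=0.7750 Bond=-40.6502
(2,0): Delta=-4.5125 Bond=248.1034
(2,1): Delta=-1.1293 Bond=75.8108
(2,2): Delta=0.9887 Bond=-61.4686
(3,0): Delta=-0.3506 Bond=88.9144
(3,1): Delta=-4.9797 Bond=296.3639
(3,2): Delta=-0.6971 Bond=52.1009
(3,3): Delta=1.1780 Bond=-84.0153
V0=12.7045

Since d<R<u, set p* = (R−d)/(u−d) = 0.8750; price each node as the discounted p*-expectation of its children.
Terminal payoffs: V(4,0)=83.4600, V(4,1)=79.7900, V(4,2)=13.4500, V(4,3)=1.6300, V(4,4)=27.0500
Node (3,0) S=43.6142: V=(p*·79.7900+(1−p*)·83.4600)/1.09=73.6227; Δ=(79.7900−83.4600)/(48.8479−38.3805)=-0.3506; B=V−Δ·S=88.9144
Node (3,1) S=55.5090: V=(p*·13.4500+(1−p*)·79.7900)/1.09=19.9472; Δ=(13.4500−79.7900)/(62.1701−48.8479)=-4.9797; B=V−Δ·S=296.3639
Node (3,2) S=70.6478: V=(p*·1.6300+(1−p*)·13.4500)/1.09=2.8509; Δ=(1.6300−13.4500)/(79.1255−62.1701)=-0.6971; B=V−Δ·S=52.1009
Node (3,3) S=89.9154: V=(p*·27.0500+(1−p*)·1.6300)/1.09=21.9014; Δ=(27.0500−1.6300)/(100.7052−79.1255)=1.1780; B=V−Δ·S=-84.0153
Node (2,0) S=49.5616: V=(p*·19.9472+(1−p*)·73.6227)/1.09=24.4557; Δ=(19.9472−73.6227)/(55.5090−43.6142)=-4.5125; B=V−Δ·S=248.1034
Node (2,1) S=63.0784: V=(p*·2.8509+(1−p*)·19.9472)/1.09=4.5761; Δ=(2.8509−19.9472)/(70.6478−55.5090)=-1.1293; B=V−Δ·S=75.8108
Node (2,2) S=80.2816: V=(p*·21.9014+(1−p*)·2.8509)/1.09=17.9083; Δ=(21.9014−2.8509)/(89.9154−70.6478)=0.9887; B=V−Δ·S=-61.4686
Node (1,0) S=56.3200: V=(p*·4.5761+(1−p*)·24.4557)/1.09=6.4780; Δ=(4.5761−24.4557)/(63.0784−49.5616)=-1.4707; B=V−Δ·S=89.3095
Node (1,1) S=71.6800: V=(p*·17.9083+(1−p*)·4.5761)/1.09=14.9007; Δ=(17.9083−4.5761)/(80.2816−63.0784)=0.7750; B=V−Δ·S=-40.6502
Node (0,0) S=64.0000: V=(p*·14.9007+(1−p*)·6.4780)/1.09=12.7045; Δ=(14.9007−6.4780)/(71.6800−56.3200)=0.5484; B=V−Δ·S=-22.3901
Verification: the root portfolio costs Δ(0,0)·S0 + B(0,0) = 12.7045, matching V0.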